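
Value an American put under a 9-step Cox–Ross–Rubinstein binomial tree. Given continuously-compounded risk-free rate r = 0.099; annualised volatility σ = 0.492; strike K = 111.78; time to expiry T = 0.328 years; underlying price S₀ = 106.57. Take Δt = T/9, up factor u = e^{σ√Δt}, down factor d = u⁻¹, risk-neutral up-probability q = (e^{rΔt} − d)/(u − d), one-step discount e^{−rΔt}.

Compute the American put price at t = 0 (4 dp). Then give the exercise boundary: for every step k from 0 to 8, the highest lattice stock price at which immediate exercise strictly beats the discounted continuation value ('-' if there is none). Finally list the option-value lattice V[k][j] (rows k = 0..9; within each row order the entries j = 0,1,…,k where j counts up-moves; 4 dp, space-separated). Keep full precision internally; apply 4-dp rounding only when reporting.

params: Δt=0.03644 u=1.09848 d=0.91035 q=0.49575 e^(-rΔt)=0.99640
t_9 payoffs: 66.0169 56.5599 45.1485 31.3789 14.7639 0.0000 0.0000 0.0000 0.0000 0.0000
t_8: node(8,0) S=50.2697 payoff=61.5103 vs cont=61.1077 → 61.5103 [stop]  node(8,1) S=60.6581 payoff=51.1219 vs cont=50.7194 → 51.1219 [stop]  node(8,2) S=73.1932 payoff=38.5868 vs cont=38.1842 → 38.5868 [stop]  node(8,3) S=88.3187 payoff=23.4613 vs cont=23.0587 → 23.4613 [stop]  node(8,4) S=106.5700 payoff=5.2100 vs cont=7.4179 → 7.4179 [wait]  node(8,5) S=128.5929 payoff=0.0000 vs cont=0.0000 → 0.0000 [wait]  node(8,6) S=155.1670 payoff=0.0000 vs cont=0.0000 → 0.0000 [wait]  node(8,7) S=187.2326 payoff=0.0000 vs cont=0.0000 → 0.0000 [wait]  node(8,8) S=225.9246 payoff=0.0000 vs cont=0.0000 → 0.0000 [wait]  ⇒ S*(8)=88.3187
t_7: node(7,0) S=55.2201 payoff=56.5599 vs cont=56.1573 → 56.5599 [stop]  node(7,1) S=66.6315 payoff=45.1485 vs cont=44.7459 → 45.1485 [stop]  node(7,2) S=80.4011 payoff=31.3789 vs cont=30.9764 → 31.3789 [stop]  node(7,3) S=97.0161 payoff=14.7639 vs cont=15.4519 → 15.4519 [wait]  node(7,4) S=117.0647 payoff=0.0000 vs cont=3.7270 → 3.7270 [wait]  node(7,5) S=141.2564 payoff=0.0000 vs cont=0.0000 → 0.0000 [wait]  node(7,6) S=170.4474 payoff=0.0000 vs cont=0.0000 → 0.0000 [wait]  node(7,7) S=205.6707 payoff=0.0000 vs cont=0.0000 → 0.0000 [wait]  ⇒ S*(7)=80.4011
t_6: node(6,0) S=60.6581 payoff=51.1219 vs cont=50.7194 → 51.1219 [stop]  node(6,1) S=73.1932 payoff=38.5868 vs cont=38.1842 → 38.5868 [stop]  node(6,2) S=88.3187 payoff=23.4613 vs cont=23.3986 → 23.4613 [stop]  node(6,3) S=106.5700 payoff=5.2100 vs cont=9.6046 → 9.6046 [wait]  node(6,4) S=128.5929 payoff=0.0000 vs cont=1.8726 → 1.8726 [wait]  node(6,5) S=155.1670 payoff=0.0000 vs cont=0.0000 → 0.0000 [wait]  node(6,6) S=187.2326 payoff=0.0000 vs cont=0.0000 → 0.0000 [wait]  ⇒ S*(6)=88.3187
t_5: node(5,0) S=66.6315 payoff=45.1485 vs cont=44.7459 → 45.1485 [stop]  node(5,1) S=80.4011 payoff=31.3789 vs cont=30.9764 → 31.3789 [stop]  node(5,2) S=97.0161 payoff=14.7639 vs cont=16.5321 → 16.5321 [wait]  node(5,3) S=117.0647 payoff=0.0000 vs cont=5.7507 → 5.7507 [wait]  node(5,4) S=141.2564 payoff=0.0000 vs cont=0.9408 → 0.9408 [wait]  node(5,5) S=170.4474 payoff=0.0000 vs cont=0.0000 → 0.0000 [wait]  ⇒ S*(5)=80.4011
t_4: node(4,0) S=73.1932 payoff=38.5868 vs cont=38.1842 → 38.5868 [stop]  node(4,1) S=88.3187 payoff=23.4613 vs cont=23.9321 → 23.9321 [wait]  node(4,2) S=106.5700 payoff=5.2100 vs cont=11.1469 → 11.1469 [wait]  node(4,3) S=128.5929 payoff=0.0000 vs cont=3.3541 → 3.3541 [wait]  node(4,4) S=155.1670 payoff=0.0000 vs cont=0.4727 → 0.4727 [wait]  ⇒ S*(4)=73.1932
t_3: node(3,0) S=80.4011 payoff=31.3789 vs cont=31.2089 → 31.3789 [stop]  node(3,1) S=97.0161 payoff=14.7639 vs cont=17.5305 → 17.5305 [wait]  node(3,2) S=117.0647 payoff=0.0000 vs cont=7.2574 → 7.2574 [wait]  node(3,3) S=141.2564 payoff=0.0000 vs cont=1.9187 → 1.9187 [wait]  ⇒ S*(3)=80.4011
t_2: node(2,0) S=88.3187 payoff=23.4613 vs cont=24.4253 → 24.4253 [wait]  node(2,1) S=106.5700 payoff=5.2100 vs cont=12.3928 → 12.3928 [wait]  node(2,2) S=128.5929 payoff=0.0000 vs cont=4.5941 → 4.5941 [wait]  ⇒ S*(2)=-
t_1: node(1,0) S=97.0161 payoff=14.7639 vs cont=18.3937 → 18.3937 [wait]  node(1,1) S=117.0647 payoff=0.0000 vs cont=8.4959 → 8.4959 [wait]  ⇒ S*(1)=-
t_0: node(0,0) S=106.5700 payoff=5.2100 vs cont=13.4383 → 13.4383 [wait]  ⇒ S*(0)=-

price = 13.4383
boundary = - - - 80.4011 73.1932 80.4011 88.3187 80.4011 88.3187
tree:
13.4383
18.3937 8.4959
24.4253 12.3928 4.5941
31.3789 17.5305 7.2574 1.9187
38.5868 23.9321 11.1469 3.3541 0.4727
45.1485 31.3789 16.5321 5.7507 0.9408 0.0000
51.1219 38.5868 23.4613 9.6046 1.8726 0.0000 0.0000
56.5599 45.1485 31.3789 15.4519 3.7270 0.0000 0.0000 0.0000
61.5103 51.1219 38.5868 23.4613 7.4179 0.0000 0.0000 0.0000 0.0000
66.0169 56.5599 45.1485 31.3789 14.7639 0.0000 0.0000 0.0000 0.0000 0.0000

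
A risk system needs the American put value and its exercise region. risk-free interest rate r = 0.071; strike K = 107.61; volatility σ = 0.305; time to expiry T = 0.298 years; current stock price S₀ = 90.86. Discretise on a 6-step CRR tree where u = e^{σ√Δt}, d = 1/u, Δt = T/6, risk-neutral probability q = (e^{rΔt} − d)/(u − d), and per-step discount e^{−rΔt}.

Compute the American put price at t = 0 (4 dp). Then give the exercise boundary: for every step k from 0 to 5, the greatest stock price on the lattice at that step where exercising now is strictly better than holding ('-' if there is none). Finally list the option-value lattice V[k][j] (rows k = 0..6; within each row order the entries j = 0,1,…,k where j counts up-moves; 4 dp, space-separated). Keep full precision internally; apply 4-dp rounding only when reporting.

price = 17.1328
boundary = - 84.8893 79.3109 84.8893 90.8600 97.2507
tree:
17.1328
22.7207 11.8608
28.2991 16.8024 7.1760
33.5109 22.7207 11.2094 3.3347
38.3803 28.2991 16.7500 5.9420 0.8425
42.9296 33.5109 22.7207 10.3593 1.7219 0.0000
47.1800 38.3803 28.2991 16.7500 3.5191 0.0000 0.0000

params: Δt=0.04967 u=1.07034 d=0.93429 q=0.50898 e^(-rΔt)=0.99648
t_6 payoffs: 47.1800 38.3803 28.2991 16.7500 3.5191 0.0000 0.0000
t_5: node(5,0) S=64.6804 payoff=42.9296 vs cont=42.5508 → 42.9296 [stop]  node(5,1) S=74.0991 payoff=33.5109 vs cont=33.1321 → 33.5109 [stop]  node(5,2) S=84.8893 payoff=22.7207 vs cont=22.3419 → 22.7207 [stop]  node(5,3) S=97.2507 payoff=10.3593 vs cont=9.9805 → 10.3593 [stop]  node(5,4) S=111.4122 payoff=0.0000 vs cont=1.7219 → 1.7219 [wait]  node(5,5) S=127.6359 payoff=0.0000 vs cont=0.0000 → 0.0000 [wait]  ⇒ S*(5)=97.2507
t_4: node(4,0) S=69.2297 payoff=38.3803 vs cont=38.0015 → 38.3803 [stop]  node(4,1) S=79.3109 payoff=28.2991 vs cont=27.9203 → 28.2991 [stop]  node(4,2) S=90.8600 payoff=16.7500 vs cont=16.3712 → 16.7500 [stop]  node(4,3) S=104.0909 payoff=3.5191 vs cont=5.9420 → 5.9420 [wait]  node(4,4) S=119.2485 payoff=0.0000 vs cont=0.8425 → 0.8425 [wait]  ⇒ S*(4)=90.8600
t_3: node(3,0) S=74.0991 payoff=33.5109 vs cont=33.1321 → 33.5109 [stop]  node(3,1) S=84.8893 payoff=22.7207 vs cont=22.3419 → 22.7207 [stop]  node(3,2) S=97.2507 payoff=10.3593 vs cont=11.2094 → 11.2094 [wait]  node(3,3) S=111.4122 payoff=0.0000 vs cont=3.3347 → 3.3347 [wait]  ⇒ S*(3)=84.8893
t_2: node(2,0) S=79.3109 payoff=28.2991 vs cont=27.9203 → 28.2991 [stop]  node(2,1) S=90.8600 payoff=16.7500 vs cont=16.8024 → 16.8024 [wait]  node(2,2) S=104.0909 payoff=3.5191 vs cont=7.1760 → 7.1760 [wait]  ⇒ S*(2)=79.3109
t_1: node(1,0) S=84.8893 payoff=22.7207 vs cont=22.3685 → 22.7207 [stop]  node(1,1) S=97.2507 payoff=10.3593 vs cont=11.8608 → 11.8608 [wait]  ⇒ S*(1)=84.8893
t_0: node(0,0) S=90.8600 payoff=16.7500 vs cont=17.1328 → 17.1328 [wait]  ⇒ S*(0)=-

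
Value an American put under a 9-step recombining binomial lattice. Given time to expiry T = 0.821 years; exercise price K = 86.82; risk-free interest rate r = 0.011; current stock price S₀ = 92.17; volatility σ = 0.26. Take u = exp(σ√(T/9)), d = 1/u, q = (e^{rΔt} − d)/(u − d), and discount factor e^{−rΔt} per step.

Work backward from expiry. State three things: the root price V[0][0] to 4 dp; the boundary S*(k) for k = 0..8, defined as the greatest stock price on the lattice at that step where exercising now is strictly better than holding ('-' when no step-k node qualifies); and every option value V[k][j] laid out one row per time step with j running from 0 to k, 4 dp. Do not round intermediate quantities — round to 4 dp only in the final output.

price = 5.6803
boundary = - - - - - 62.2399 67.3244 72.8244 78.7737
tree:
5.6803
8.1031 3.1375
11.2520 4.7995 1.3916
15.1474 7.1681 2.3121 0.4239
19.6809 10.3986 3.7766 0.7726 0.0571
24.5801 14.5557 6.0368 1.4013 0.1113 0.0000
29.2807 19.4956 9.3773 2.5271 0.2171 0.0000 0.0000
33.6263 24.5801 13.9956 4.5272 0.4235 0.0000 0.0000 0.0000
37.6437 29.2807 19.4956 8.0463 0.8260 0.0000 0.0000 0.0000 0.0000
41.3577 33.6263 24.5801 13.9956 1.6110 0.0000 0.0000 0.0000 0.0000 0.0000

params: Δt=0.09122 u=1.08169 d=0.92448 q=0.48676 e^(-rΔt)=0.99900
t_9 payoffs: 41.3577 33.6263 24.5801 13.9956 1.6110 0.0000 0.0000 0.0000 0.0000 0.0000
t_8: node(8,0) S=49.1763 payoff=37.6437 vs cont=37.5566 → 37.6437 [stop]  node(8,1) S=57.5393 payoff=29.2807 vs cont=29.1937 → 29.2807 [stop]  node(8,2) S=67.3244 payoff=19.4956 vs cont=19.4085 → 19.4956 [stop]  node(8,3) S=78.7737 payoff=8.0463 vs cont=7.9592 → 8.0463 [stop]  node(8,4) S=92.1700 payoff=0.0000 vs cont=0.8260 → 0.8260 [wait]  node(8,5) S=107.8445 payoff=0.0000 vs cont=0.0000 → 0.0000 [wait]  node(8,6) S=126.1846 payoff=0.0000 vs cont=0.0000 → 0.0000 [wait]  node(8,7) S=147.6437 payoff=0.0000 vs cont=0.0000 → 0.0000 [wait]  node(8,8) S=172.7521 payoff=0.0000 vs cont=0.0000 → 0.0000 [wait]  ⇒ S*(8)=78.7737
t_7: node(7,0) S=53.1937 payoff=33.6263 vs cont=33.5392 → 33.6263 [stop]  node(7,1) S=62.2399 payoff=24.5801 vs cont=24.4931 → 24.5801 [stop]  node(7,2) S=72.8244 payoff=13.9956 vs cont=13.9085 → 13.9956 [stop]  node(7,3) S=85.2090 payoff=1.6110 vs cont=4.5272 → 4.5272 [wait]  node(7,4) S=99.6997 payoff=0.0000 vs cont=0.4235 → 0.4235 [wait]  node(7,5) S=116.6547 payoff=0.0000 vs cont=0.0000 → 0.0000 [wait]  node(7,6) S=136.4931 payoff=0.0000 vs cont=0.0000 → 0.0000 [wait]  node(7,7) S=159.7052 payoff=0.0000 vs cont=0.0000 → 0.0000 [wait]  ⇒ S*(7)=72.8244
t_6: node(6,0) S=57.5393 payoff=29.2807 vs cont=29.1937 → 29.2807 [stop]  node(6,1) S=67.3244 payoff=19.4956 vs cont=19.4085 → 19.4956 [stop]  node(6,2) S=78.7737 payoff=8.0463 vs cont=9.3773 → 9.3773 [wait]  node(6,3) S=92.1700 payoff=0.0000 vs cont=2.5271 → 2.5271 [wait]  node(6,4) S=107.8445 payoff=0.0000 vs cont=0.2171 → 0.2171 [wait]  node(6,5) S=126.1846 payoff=0.0000 vs cont=0.0000 → 0.0000 [wait]  node(6,6) S=147.6437 payoff=0.0000 vs cont=0.0000 → 0.0000 [wait]  ⇒ S*(6)=67.3244
t_5: node(5,0) S=62.2399 payoff=24.5801 vs cont=24.4931 → 24.5801 [stop]  node(5,1) S=72.8244 payoff=13.9956 vs cont=14.5557 → 14.5557 [wait]  node(5,2) S=85.2090 payoff=1.6110 vs cont=6.0368 → 6.0368 [wait]  node(5,3) S=99.6997 payoff=0.0000 vs cont=1.4013 → 1.4013 [wait]  node(5,4) S=116.6547 payoff=0.0000 vs cont=0.1113 → 0.1113 [wait]  node(5,5) S=136.4931 payoff=0.0000 vs cont=0.0000 → 0.0000 [wait]  ⇒ S*(5)=62.2399
t_4: node(4,0) S=67.3244 payoff=19.4956 vs cont=19.6809 → 19.6809 [wait]  node(4,1) S=78.7737 payoff=8.0463 vs cont=10.3986 → 10.3986 [wait]  node(4,2) S=92.1700 payoff=0.0000 vs cont=3.7766 → 3.7766 [wait]  node(4,3) S=107.8445 payoff=0.0000 vs cont=0.7726 → 0.7726 [wait]  node(4,4) S=126.1846 payoff=0.0000 vs cont=0.0571 → 0.0571 [wait]  ⇒ S*(4)=-
t_3: node(3,0) S=72.8244 payoff=13.9956 vs cont=15.1474 → 15.1474 [wait]  node(3,1) S=85.2090 payoff=1.6110 vs cont=7.1681 → 7.1681 [wait]  node(3,2) S=99.6997 payoff=0.0000 vs cont=2.3121 → 2.3121 [wait]  node(3,3) S=116.6547 payoff=0.0000 vs cont=0.4239 → 0.4239 [wait]  ⇒ S*(3)=-
t_2: node(2,0) S=78.7737 payoff=8.0463 vs cont=11.2520 → 11.2520 [wait]  node(2,1) S=92.1700 payoff=0.0000 vs cont=4.7995 → 4.7995 [wait]  node(2,2) S=107.8445 payoff=0.0000 vs cont=1.3916 → 1.3916 [wait]  ⇒ S*(2)=-
t_1: node(1,0) S=85.2090 payoff=1.6110 vs cont=8.1031 → 8.1031 [wait]  node(1,1) S=99.6997 payoff=0.0000 vs cont=3.1375 → 3.1375 [wait]  ⇒ S*(1)=-
t_0: node(0,0) S=92.1700 payoff=0.0000 vs cont=5.6803 → 5.6803 [wait]  ⇒ S*(0)=-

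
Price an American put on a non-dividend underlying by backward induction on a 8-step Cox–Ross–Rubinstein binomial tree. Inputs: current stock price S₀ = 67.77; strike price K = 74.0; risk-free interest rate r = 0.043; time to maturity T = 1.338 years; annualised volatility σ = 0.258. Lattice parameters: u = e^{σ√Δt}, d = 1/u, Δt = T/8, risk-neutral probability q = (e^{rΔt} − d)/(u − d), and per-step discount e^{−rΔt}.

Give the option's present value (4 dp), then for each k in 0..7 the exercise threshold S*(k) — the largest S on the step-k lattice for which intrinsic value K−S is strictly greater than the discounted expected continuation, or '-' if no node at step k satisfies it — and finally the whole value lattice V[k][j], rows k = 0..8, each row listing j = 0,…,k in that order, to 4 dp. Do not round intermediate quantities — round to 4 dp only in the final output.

price = 10.1775
boundary = - - 54.8770 49.3819 54.8770 49.3819 54.8770 60.9837
tree:
10.1775
14.1779 6.4444
19.1230 9.5861 3.4907
24.6181 13.7996 5.6380 1.4589
29.5631 19.1230 8.8356 2.6187 0.3553
34.0128 24.6181 13.3258 4.6086 0.7271 0.0000
38.0170 29.5631 19.1230 7.8958 1.4878 0.0000 0.0000
41.6202 34.0128 24.6181 13.0163 3.0445 0.0000 0.0000 0.0000
44.8626 38.0170 29.5631 19.1230 6.2300 0.0000 0.0000 0.0000 0.0000

Δt=0.16725, u=1.11128, d=0.89986, q=0.50779, disc=e^(-rΔt)=0.99283
k=8 terminal: V=max(K-S,0) → 44.8626 38.0170 29.5631 19.1230 6.2300 0.0000 0.0000 0.0000 0.0000
k=7: j=0 S=32.3798 intr=41.6202 cont=41.0899 V=41.6202[EX]; j=1 S=39.9872 intr=34.0128 cont=33.4826 V=34.0128[EX]; j=2 S=49.3819 intr=24.6181 cont=24.0879 V=24.6181[EX]; j=3 S=60.9837 intr=13.0163 cont=12.4860 V=13.0163[EX]; j=4 S=75.3114 intr=0.0000 cont=3.0445 V=3.0445[hold]; j=5 S=93.0053 intr=0.0000 cont=0.0000 V=0.0000[hold]; j=6 S=114.8562 intr=0.0000 cont=0.0000 V=0.0000[hold]; j=7 S=141.8408 intr=0.0000 cont=0.0000 V=0.0000[hold]  S*(7)=60.9837
k=6: j=0 S=35.9830 intr=38.0170 cont=37.4867 V=38.0170[EX]; j=1 S=44.4369 intr=29.5631 cont=29.0328 V=29.5631[EX]; j=2 S=54.8770 intr=19.1230 cont=18.5927 V=19.1230[EX]; j=3 S=67.7700 intr=6.2300 cont=7.8958 V=7.8958[hold]; j=4 S=83.6921 intr=0.0000 cont=1.4878 V=1.4878[hold]; j=5 S=103.3549 intr=0.0000 cont=0.0000 V=0.0000[hold]; j=6 S=127.6373 intr=0.0000 cont=0.0000 V=0.0000[hold]  S*(6)=54.8770
k=5: j=0 S=39.9872 intr=34.0128 cont=33.4826 V=34.0128[EX]; j=1 S=49.3819 intr=24.6181 cont=24.0879 V=24.6181[EX]; j=2 S=60.9837 intr=13.0163 cont=13.3258 V=13.3258[hold]; j=3 S=75.3114 intr=0.0000 cont=4.6086 V=4.6086[hold]; j=4 S=93.0053 intr=0.0000 cont=0.7271 V=0.7271[hold]; j=5 S=114.8562 intr=0.0000 cont=0.0000 V=0.0000[hold]  S*(5)=49.3819
k=4: j=0 S=44.4369 intr=29.5631 cont=29.0328 V=29.5631[EX]; j=1 S=54.8770 intr=19.1230 cont=18.7487 V=19.1230[EX]; j=2 S=67.7700 intr=6.2300 cont=8.8356 V=8.8356[hold]; j=3 S=83.6921 intr=0.0000 cont=2.6187 V=2.6187[hold]; j=4 S=103.3549 intr=0.0000 cont=0.3553 V=0.3553[hold]  S*(4)=54.8770
k=3: j=0 S=49.3819 intr=24.6181 cont=24.0879 V=24.6181[EX]; j=1 S=60.9837 intr=13.0163 cont=13.7996 V=13.7996[hold]; j=2 S=75.3114 intr=0.0000 cont=5.6380 V=5.6380[hold]; j=3 S=93.0053 intr=0.0000 cont=1.4589 V=1.4589[hold]  S*(3)=49.3819
k=2: j=0 S=54.8770 intr=19.1230 cont=18.9876 V=19.1230[EX]; j=1 S=67.7700 intr=6.2300 cont=9.5861 V=9.5861[hold]; j=2 S=83.6921 intr=0.0000 cont=3.4907 V=3.4907[hold]  S*(2)=54.8770
k=1: j=0 S=60.9837 intr=13.0163 cont=14.1779 V=14.1779[hold]; j=1 S=75.3114 intr=0.0000 cont=6.4444 V=6.4444[hold]  S*(1)=-
k=0: j=0 S=67.7700 intr=6.2300 cont=10.1775 V=10.1775[hold]  S*(0)=-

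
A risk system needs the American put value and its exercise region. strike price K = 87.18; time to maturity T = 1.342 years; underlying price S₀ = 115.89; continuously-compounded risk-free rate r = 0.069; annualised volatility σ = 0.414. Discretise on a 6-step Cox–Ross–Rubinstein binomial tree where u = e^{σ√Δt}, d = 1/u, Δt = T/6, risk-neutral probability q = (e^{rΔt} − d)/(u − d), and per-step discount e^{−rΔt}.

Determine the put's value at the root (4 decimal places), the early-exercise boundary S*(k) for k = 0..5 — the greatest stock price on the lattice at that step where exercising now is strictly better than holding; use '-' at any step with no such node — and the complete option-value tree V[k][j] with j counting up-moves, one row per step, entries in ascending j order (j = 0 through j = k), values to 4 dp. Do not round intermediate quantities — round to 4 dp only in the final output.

params: Δt=0.22367 u=1.21628 d=0.82218 q=0.49067 e^(-rΔt)=0.98469
t_6 payoffs: 51.3827 34.2239 8.8405 0.0000 0.0000 0.0000 0.0000
t_5: node(5,0) S=43.5395 payoff=43.6405 vs cont=42.3054 → 43.6405 [stop]  node(5,1) S=64.4093 payoff=22.7707 vs cont=21.4356 → 22.7707 [stop]  node(5,2) S=95.2826 payoff=0.0000 vs cont=4.4338 → 4.4338 [wait]  node(5,3) S=140.9544 payoff=0.0000 vs cont=0.0000 → 0.0000 [wait]  node(5,4) S=208.5181 payoff=0.0000 vs cont=0.0000 → 0.0000 [wait]  node(5,5) S=308.4671 payoff=0.0000 vs cont=0.0000 → 0.0000 [wait]  ⇒ S*(5)=64.4093
t_4: node(4,0) S=52.9561 payoff=34.2239 vs cont=32.8888 → 34.2239 [stop]  node(4,1) S=78.3395 payoff=8.8405 vs cont=13.5624 → 13.5624 [wait]  node(4,2) S=115.8900 payoff=0.0000 vs cont=2.2237 → 2.2237 [wait]  node(4,3) S=171.4396 payoff=0.0000 vs cont=0.0000 → 0.0000 [wait]  node(4,4) S=253.6158 payoff=0.0000 vs cont=0.0000 → 0.0000 [wait]  ⇒ S*(4)=52.9561
t_3: node(3,0) S=64.4093 payoff=22.7707 vs cont=23.7170 → 23.7170 [wait]  node(3,1) S=95.2826 payoff=0.0000 vs cont=7.8763 → 7.8763 [wait]  node(3,2) S=140.9544 payoff=0.0000 vs cont=1.1152 → 1.1152 [wait]  node(3,3) S=208.5181 payoff=0.0000 vs cont=0.0000 → 0.0000 [wait]  ⇒ S*(3)=-
t_2: node(2,0) S=78.3395 payoff=8.8405 vs cont=15.7003 → 15.7003 [wait]  node(2,1) S=115.8900 payoff=0.0000 vs cont=4.4890 → 4.4890 [wait]  node(2,2) S=171.4396 payoff=0.0000 vs cont=0.5593 → 0.5593 [wait]  ⇒ S*(2)=-
t_1: node(1,0) S=95.2826 payoff=0.0000 vs cont=10.0430 → 10.0430 [wait]  node(1,1) S=140.9544 payoff=0.0000 vs cont=2.5216 → 2.5216 [wait]  ⇒ S*(1)=-
t_0: node(0,0) S=115.8900 payoff=0.0000 vs cont=6.2552 → 6.2552 [wait]  ⇒ S*(0)=-

price = 6.2552
boundary = - - - - 52.9561 64.4093
tree:
6.2552
10.0430 2.5216
15.7003 4.4890 0.5593
23.7170 7.8763 1.1152 0.0000
34.2239 13.5624 2.2237 0.0000 0.0000
43.6405 22.7707 4.4338 0.0000 0.0000 0.0000
51.3827 34.2239 8.8405 0.0000 0.0000 0.0000 0.0000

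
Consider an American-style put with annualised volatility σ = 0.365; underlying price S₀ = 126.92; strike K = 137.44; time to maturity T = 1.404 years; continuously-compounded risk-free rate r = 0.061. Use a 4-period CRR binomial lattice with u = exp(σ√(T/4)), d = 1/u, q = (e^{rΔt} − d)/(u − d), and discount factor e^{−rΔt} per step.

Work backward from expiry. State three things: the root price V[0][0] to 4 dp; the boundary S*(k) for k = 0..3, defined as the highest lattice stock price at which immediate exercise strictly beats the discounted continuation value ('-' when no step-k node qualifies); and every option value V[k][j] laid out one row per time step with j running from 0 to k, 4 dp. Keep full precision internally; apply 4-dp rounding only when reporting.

price = 23.5479
boundary = - - 82.3573 102.2389
tree:
23.5479
36.8379 11.0605
55.0827 19.8920 2.5623
71.0981 35.2011 5.1918 0.0000
83.9991 55.0827 10.5200 0.0000 0.0000

Δt=0.35100, u=1.24141, d=0.80554, q=0.49580, disc=e^(-rΔt)=0.97882
k=4 terminal: V=max(K-S,0) → 83.9991 55.0827 10.5200 0.0000 0.0000
k=3: j=0 S=66.3419 intr=71.0981 cont=68.1867 V=71.0981[EX]; j=1 S=102.2389 intr=35.2011 cont=32.2897 V=35.2011[EX]; j=2 S=157.5593 intr=0.0000 cont=5.1918 V=5.1918[hold]; j=3 S=242.8132 intr=0.0000 cont=0.0000 V=0.0000[hold]  S*(3)=102.2389
k=2: j=0 S=82.3573 intr=55.0827 cont=52.1713 V=55.0827[EX]; j=1 S=126.9200 intr=10.5200 cont=19.8920 V=19.8920[hold]; j=2 S=195.5952 intr=0.0000 cont=2.5623 V=2.5623[hold]  S*(2)=82.3573
k=1: j=0 S=102.2389 intr=35.2011 cont=36.8379 V=36.8379[hold]; j=1 S=157.5593 intr=0.0000 cont=11.0605 V=11.0605[hold]  S*(1)=-
k=0: j=0 S=126.9200 intr=10.5200 cont=23.5479 V=23.5479[hold]  S*(0)=-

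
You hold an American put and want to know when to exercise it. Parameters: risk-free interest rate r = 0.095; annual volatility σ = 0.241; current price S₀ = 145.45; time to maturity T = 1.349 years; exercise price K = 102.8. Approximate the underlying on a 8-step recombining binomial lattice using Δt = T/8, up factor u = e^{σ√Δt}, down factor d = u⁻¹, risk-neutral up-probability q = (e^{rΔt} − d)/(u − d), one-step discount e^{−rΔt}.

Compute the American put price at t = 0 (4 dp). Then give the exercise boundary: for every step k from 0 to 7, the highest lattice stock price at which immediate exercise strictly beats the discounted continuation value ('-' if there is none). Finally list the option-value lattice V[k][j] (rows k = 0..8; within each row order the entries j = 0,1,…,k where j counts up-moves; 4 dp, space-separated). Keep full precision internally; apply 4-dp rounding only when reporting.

price = 0.6922
boundary = - - - - - 88.6780 80.3223 88.6780
tree:
0.6922
1.3253 0.2082
2.4918 0.4350 0.0337
4.5819 0.9000 0.0774 0.0000
8.1921 1.8404 0.1773 0.0000 0.0000
14.1220 3.7084 0.4065 0.0000 0.0000 0.0000
22.4777 7.3308 0.9319 0.0000 0.0000 0.0000 0.0000
30.0461 14.1220 2.1362 0.0000 0.0000 0.0000 0.0000 0.0000
36.9013 22.4777 4.8971 0.0000 0.0000 0.0000 0.0000 0.0000 0.0000

Δt=0.16862, u=1.10403, d=0.90578, q=0.55673, disc=e^(-rΔt)=0.98411
k=8 terminal: V=max(K-S,0) → 36.9013 22.4777 4.8971 0.0000 0.0000 0.0000 0.0000 0.0000 0.0000
k=7: j=0 S=72.7539 intr=30.0461 cont=28.4124 V=30.0461[EX]; j=1 S=88.6780 intr=14.1220 cont=12.4884 V=14.1220[EX]; j=2 S=108.0874 intr=0.0000 cont=2.1362 V=2.1362[hold]; j=3 S=131.7450 intr=0.0000 cont=0.0000 V=0.0000[hold]; j=4 S=160.5807 intr=0.0000 cont=0.0000 V=0.0000[hold]; j=5 S=195.7278 intr=0.0000 cont=0.0000 V=0.0000[hold]; j=6 S=238.5677 intr=0.0000 cont=0.0000 V=0.0000[hold]; j=7 S=290.7843 intr=0.0000 cont=0.0000 V=0.0000[hold]  S*(7)=88.6780
k=6: j=0 S=80.3223 intr=22.4777 cont=20.8440 V=22.4777[EX]; j=1 S=97.9029 intr=4.8971 cont=7.3308 V=7.3308[hold]; j=2 S=119.3313 intr=0.0000 cont=0.9319 V=0.9319[hold]; j=3 S=145.4500 intr=0.0000 cont=0.0000 V=0.0000[hold]; j=4 S=177.2854 intr=0.0000 cont=0.0000 V=0.0000[hold]; j=5 S=216.0887 intr=0.0000 cont=0.0000 V=0.0000[hold]; j=6 S=263.3852 intr=0.0000 cont=0.0000 V=0.0000[hold]  S*(6)=80.3223
k=5: j=0 S=88.6780 intr=14.1220 cont=13.8217 V=14.1220[EX]; j=1 S=108.0874 intr=0.0000 cont=3.7084 V=3.7084[hold]; j=2 S=131.7450 intr=0.0000 cont=0.4065 V=0.4065[hold]; j=3 S=160.5807 intr=0.0000 cont=0.0000 V=0.0000[hold]; j=4 S=195.7278 intr=0.0000 cont=0.0000 V=0.0000[hold]; j=5 S=238.5677 intr=0.0000 cont=0.0000 V=0.0000[hold]  S*(5)=88.6780
k=4: j=0 S=97.9029 intr=4.8971 cont=8.1921 V=8.1921[hold]; j=1 S=119.3313 intr=0.0000 cont=1.8404 V=1.8404[hold]; j=2 S=145.4500 intr=0.0000 cont=0.1773 V=0.1773[hold]; j=3 S=177.2854 intr=0.0000 cont=0.0000 V=0.0000[hold]; j=4 S=216.0887 intr=0.0000 cont=0.0000 V=0.0000[hold]  S*(4)=-
k=3: j=0 S=108.0874 intr=0.0000 cont=4.5819 V=4.5819[hold]; j=1 S=131.7450 intr=0.0000 cont=0.9000 V=0.9000[hold]; j=2 S=160.5807 intr=0.0000 cont=0.0774 V=0.0774[hold]; j=3 S=195.7278 intr=0.0000 cont=0.0000 V=0.0000[hold]  S*(3)=-
k=2: j=0 S=119.3313 intr=0.0000 cont=2.4918 V=2.4918[hold]; j=1 S=145.4500 intr=0.0000 cont=0.4350 V=0.4350[hold]; j=2 S=177.2854 intr=0.0000 cont=0.0337 V=0.0337[hold]  S*(2)=-
k=1: j=0 S=131.7450 intr=0.0000 cont=1.3253 V=1.3253[hold]; j=1 S=160.5807 intr=0.0000 cont=0.2082 V=0.2082[hold]  S*(1)=-
k=0: j=0 S=145.4500 intr=0.0000 cont=0.6922 V=0.6922[hold]  S*(0)=-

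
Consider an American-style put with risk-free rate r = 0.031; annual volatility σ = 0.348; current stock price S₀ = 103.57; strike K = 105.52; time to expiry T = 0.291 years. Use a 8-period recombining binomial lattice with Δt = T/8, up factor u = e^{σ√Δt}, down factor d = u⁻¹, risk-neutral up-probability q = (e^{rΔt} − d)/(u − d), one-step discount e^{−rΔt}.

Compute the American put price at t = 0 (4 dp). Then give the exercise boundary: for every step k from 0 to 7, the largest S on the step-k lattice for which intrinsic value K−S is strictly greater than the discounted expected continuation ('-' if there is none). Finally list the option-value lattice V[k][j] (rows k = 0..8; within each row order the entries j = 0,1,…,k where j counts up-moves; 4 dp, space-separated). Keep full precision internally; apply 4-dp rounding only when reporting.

Δt=0.03637, u=1.06862, d=0.93578, q=0.49191, disc=e^(-rΔt)=0.99887
k=8 terminal: V=max(K-S,0) → 44.6173 35.9718 26.0990 14.8248 1.9500 0.0000 0.0000 0.0000 0.0000
k=7: j=0 S=65.0820 intr=40.4380 cont=40.3191 V=40.4380[EX]; j=1 S=74.3208 intr=31.1992 cont=31.0803 V=31.1992[EX]; j=2 S=84.8711 intr=20.6489 cont=20.5300 V=20.6489[EX]; j=3 S=96.9191 intr=8.6009 cont=8.4820 V=8.6009[EX]; j=4 S=110.6773 intr=0.0000 cont=0.9897 V=0.9897[hold]; j=5 S=126.3887 intr=0.0000 cont=0.0000 V=0.0000[hold]; j=6 S=144.3303 intr=0.0000 cont=0.0000 V=0.0000[hold]; j=7 S=164.8189 intr=0.0000 cont=0.0000 V=0.0000[hold]  S*(7)=96.9191
k=6: j=0 S=69.5482 intr=35.9718 cont=35.8529 V=35.9718[EX]; j=1 S=79.4210 intr=26.0990 cont=25.9801 V=26.0990[EX]; j=2 S=90.6952 intr=14.8248 cont=14.7058 V=14.8248[EX]; j=3 S=103.5700 intr=1.9500 cont=4.8514 V=4.8514[hold]; j=4 S=118.2724 intr=0.0000 cont=0.5023 V=0.5023[hold]; j=5 S=135.0619 intr=0.0000 cont=0.0000 V=0.0000[hold]; j=6 S=154.2348 intr=0.0000 cont=0.0000 V=0.0000[hold]  S*(6)=90.6952
k=5: j=0 S=74.3208 intr=31.1992 cont=31.0803 V=31.1992[EX]; j=1 S=84.8711 intr=20.6489 cont=20.5300 V=20.6489[EX]; j=2 S=96.9191 intr=8.6009 cont=9.9076 V=9.9076[hold]; j=3 S=110.6773 intr=0.0000 cont=2.7090 V=2.7090[hold]; j=4 S=126.3887 intr=0.0000 cont=0.2549 V=0.2549[hold]; j=5 S=144.3303 intr=0.0000 cont=0.0000 V=0.0000[hold]  S*(5)=84.8711
k=4: j=0 S=79.4210 intr=26.0990 cont=25.9801 V=26.0990[EX]; j=1 S=90.6952 intr=14.8248 cont=15.3479 V=15.3479[hold]; j=2 S=103.5700 intr=1.9500 cont=6.3594 V=6.3594[hold]; j=3 S=118.2724 intr=0.0000 cont=1.5001 V=1.5001[hold]; j=4 S=135.0619 intr=0.0000 cont=0.1294 V=0.1294[hold]  S*(4)=79.4210
k=3: j=0 S=84.8711 intr=20.6489 cont=20.7870 V=20.7870[hold]; j=1 S=96.9191 intr=8.6009 cont=10.9141 V=10.9141[hold]; j=2 S=110.6773 intr=0.0000 cont=3.9646 V=3.9646[hold]; j=3 S=126.3887 intr=0.0000 cont=0.8249 V=0.8249[hold]  S*(3)=-
k=2: j=0 S=90.6952 intr=14.8248 cont=15.9125 V=15.9125[hold]; j=1 S=103.5700 intr=1.9500 cont=7.4871 V=7.4871[hold]; j=2 S=118.2724 intr=0.0000 cont=2.4174 V=2.4174[hold]  S*(2)=-
k=1: j=0 S=96.9191 intr=8.6009 cont=11.7547 V=11.7547[hold]; j=1 S=110.6773 intr=0.0000 cont=4.9877 V=4.9877[hold]  S*(1)=-
k=0: j=0 S=103.5700 intr=1.9500 cont=8.4165 V=8.4165[hold]  S*(0)=-

price = 8.4165
boundary = - - - - 79.4210 84.8711 90.6952 96.9191
tree:
8.4165
11.7547 4.9877
15.9125 7.4871 2.4174
20.7870 10.9141 3.9646 0.8249
26.0990 15.3479 6.3594 1.5001 0.1294
31.1992 20.6489 9.9076 2.7090 0.2549 0.0000
35.9718 26.0990 14.8248 4.8514 0.5023 0.0000 0.0000
40.4380 31.1992 20.6489 8.6009 0.9897 0.0000 0.0000 0.0000
44.6173 35.9718 26.0990 14.8248 1.9500 0.0000 0.0000 0.0000 0.0000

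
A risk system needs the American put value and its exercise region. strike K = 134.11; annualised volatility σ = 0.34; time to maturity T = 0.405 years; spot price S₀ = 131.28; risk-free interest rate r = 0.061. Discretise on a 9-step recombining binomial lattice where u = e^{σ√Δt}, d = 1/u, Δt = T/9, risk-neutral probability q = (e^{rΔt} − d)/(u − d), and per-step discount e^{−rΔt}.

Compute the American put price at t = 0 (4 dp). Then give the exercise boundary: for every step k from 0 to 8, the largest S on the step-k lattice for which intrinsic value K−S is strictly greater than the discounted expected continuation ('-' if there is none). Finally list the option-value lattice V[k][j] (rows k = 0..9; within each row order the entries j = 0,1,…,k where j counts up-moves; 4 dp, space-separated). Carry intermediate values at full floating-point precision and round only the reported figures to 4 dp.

price = 11.6445
boundary = - - - - 98.3795 105.7373 98.3795 105.7373 113.6454
tree:
11.6445
16.1707 7.2005
21.7910 10.6619 3.7928
28.4064 15.3220 6.0791 1.5365
35.7305 21.2679 9.4843 2.7211 0.3651
42.5762 28.3727 14.3085 4.7316 0.7337 0.0000
48.9456 35.7305 20.6932 8.0282 1.4744 0.0000 0.0000
54.8718 42.5762 28.3727 13.1584 2.9628 0.0000 0.0000 0.0000
60.3856 48.9456 35.7305 20.4646 5.9541 0.0000 0.0000 0.0000 0.0000
65.5158 54.8718 42.5762 28.3727 11.9652 0.0000 0.0000 0.0000 0.0000 0.0000

Δt=0.04500  u=1.07479  d=0.93041  q=0.50102  discount=0.99726
step 9 (expiry): payoffs max(K−S,0) = 65.5158 54.8718 42.5762 28.3727 11.9652 0.0000 0.0000 0.0000 0.0000 0.0000
step 8: (k=8,j=0): S=73.7244, (K−S)⁺=60.3856, hold=60.0180 ⇒ V=60.3856 exercise | (k=8,j=1): S=85.1644, (K−S)⁺=48.9456, hold=48.5780 ⇒ V=48.9456 exercise | (k=8,j=2): S=98.3795, (K−S)⁺=35.7305, hold=35.3628 ⇒ V=35.7305 exercise | (k=8,j=3): S=113.6454, (K−S)⁺=20.4646, hold=20.0970 ⇒ V=20.4646 exercise | (k=8,j=4): S=131.2800, (K−S)⁺=2.8300, hold=5.9541 ⇒ V=5.9541 continue | (k=8,j=5): S=151.6511, (K−S)⁺=0.0000, hold=0.0000 ⇒ V=0.0000 continue | (k=8,j=6): S=175.1832, (K−S)⁺=0.0000, hold=0.0000 ⇒ V=0.0000 continue | (k=8,j=7): S=202.3668, (K−S)⁺=0.0000, hold=0.0000 ⇒ V=0.0000 continue | (k=8,j=8): S=233.7686, (K−S)⁺=0.0000, hold=0.0000 ⇒ V=0.0000 continue  boundary S*=113.6454
step 7: (k=7,j=0): S=79.2382, (K−S)⁺=54.8718, hold=54.5042 ⇒ V=54.8718 exercise | (k=7,j=1): S=91.5338, (K−S)⁺=42.5762, hold=42.2086 ⇒ V=42.5762 exercise | (k=7,j=2): S=105.7373, (K−S)⁺=28.3727, hold=28.0051 ⇒ V=28.3727 exercise | (k=7,j=3): S=122.1448, (K−S)⁺=11.9652, hold=13.1584 ⇒ V=13.1584 continue | (k=7,j=4): S=141.0984, (K−S)⁺=0.0000, hold=2.9628 ⇒ V=2.9628 continue | (k=7,j=5): S=162.9930, (K−S)⁺=0.0000, hold=0.0000 ⇒ V=0.0000 continue | (k=7,j=6): S=188.2850, (K−S)⁺=0.0000, hold=0.0000 ⇒ V=0.0000 continue | (k=7,j=7): S=217.5017, (K−S)⁺=0.0000, hold=0.0000 ⇒ V=0.0000 continue  boundary S*=105.7373
step 6: (k=6,j=0): S=85.1644, (K−S)⁺=48.9456, hold=48.5780 ⇒ V=48.9456 exercise | (k=6,j=1): S=98.3795, (K−S)⁺=35.7305, hold=35.3628 ⇒ V=35.7305 exercise | (k=6,j=2): S=113.6454, (K−S)⁺=20.4646, hold=20.6932 ⇒ V=20.6932 continue | (k=6,j=3): S=131.2800, (K−S)⁺=2.8300, hold=8.0282 ⇒ V=8.0282 continue | (k=6,j=4): S=151.6511, (K−S)⁺=0.0000, hold=1.4744 ⇒ V=1.4744 continue | (k=6,j=5): S=175.1832, (K−S)⁺=0.0000, hold=0.0000 ⇒ V=0.0000 continue | (k=6,j=6): S=202.3668, (K−S)⁺=0.0000, hold=0.0000 ⇒ V=0.0000 continue  boundary S*=98.3795
step 5: (k=5,j=0): S=91.5338, (K−S)⁺=42.5762, hold=42.2086 ⇒ V=42.5762 exercise | (k=5,j=1): S=105.7373, (K−S)⁺=28.3727, hold=28.1193 ⇒ V=28.3727 exercise | (k=5,j=2): S=122.1448, (K−S)⁺=11.9652, hold=14.3085 ⇒ V=14.3085 continue | (k=5,j=3): S=141.0984, (K−S)⁺=0.0000, hold=4.7316 ⇒ V=4.7316 continue | (k=5,j=4): S=162.9930, (K−S)⁺=0.0000, hold=0.7337 ⇒ V=0.7337 continue | (k=5,j=5): S=188.2850, (K−S)⁺=0.0000, hold=0.0000 ⇒ V=0.0000 continue  boundary S*=105.7373
step 4: (k=4,j=0): S=98.3795, (K−S)⁺=35.7305, hold=35.3628 ⇒ V=35.7305 exercise | (k=4,j=1): S=113.6454, (K−S)⁺=20.4646, hold=21.2679 ⇒ V=21.2679 continue | (k=4,j=2): S=131.2800, (K−S)⁺=2.8300, hold=9.4843 ⇒ V=9.4843 continue | (k=4,j=3): S=151.6511, (K−S)⁺=0.0000, hold=2.7211 ⇒ V=2.7211 continue | (k=4,j=4): S=175.1832, (K−S)⁺=0.0000, hold=0.3651 ⇒ V=0.3651 continue  boundary S*=98.3795
step 3: (k=3,j=0): S=105.7373, (K−S)⁺=28.3727, hold=28.4064 ⇒ V=28.4064 continue | (k=3,j=1): S=122.1448, (K−S)⁺=11.9652, hold=15.3220 ⇒ V=15.3220 continue | (k=3,j=2): S=141.0984, (K−S)⁺=0.0000, hold=6.0791 ⇒ V=6.0791 continue | (k=3,j=3): S=162.9930, (K−S)⁺=0.0000, hold=1.5365 ⇒ V=1.5365 continue  boundary S*=-
step 2: (k=2,j=0): S=113.6454, (K−S)⁺=20.4646, hold=21.7910 ⇒ V=21.7910 continue | (k=2,j=1): S=131.2800, (K−S)⁺=2.8300, hold=10.6619 ⇒ V=10.6619 continue | (k=2,j=2): S=151.6511, (K−S)⁺=0.0000, hold=3.7928 ⇒ V=3.7928 continue  boundary S*=-
step 1: (k=1,j=0): S=122.1448, (K−S)⁺=11.9652, hold=16.1707 ⇒ V=16.1707 continue | (k=1,j=1): S=141.0984, (K−S)⁺=0.0000, hold=7.2005 ⇒ V=7.2005 continue  boundary S*=-
step 0: (k=0,j=0): S=131.2800, (K−S)⁺=2.8300, hold=11.6445 ⇒ V=11.6445 continue  boundary S*=-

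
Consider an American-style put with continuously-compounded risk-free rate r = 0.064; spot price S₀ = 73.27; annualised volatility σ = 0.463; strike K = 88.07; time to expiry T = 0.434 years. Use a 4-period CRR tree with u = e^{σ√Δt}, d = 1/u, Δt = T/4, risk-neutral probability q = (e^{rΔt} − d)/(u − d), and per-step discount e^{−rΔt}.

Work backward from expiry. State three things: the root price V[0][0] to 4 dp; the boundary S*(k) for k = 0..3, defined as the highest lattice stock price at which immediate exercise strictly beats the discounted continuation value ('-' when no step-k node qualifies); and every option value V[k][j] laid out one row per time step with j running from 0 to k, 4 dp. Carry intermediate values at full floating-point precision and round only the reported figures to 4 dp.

Δt=0.10850  u=1.16475  d=0.85855  q=0.48470  discount=0.99308
step 4 (expiry): payoffs max(K−S,0) = 48.2601 34.0620 14.8000 0.0000 0.0000
step 3: (k=3,j=0): S=46.3687, (K−S)⁺=41.7013, hold=41.0919 ⇒ V=41.7013 exercise | (k=3,j=1): S=62.9060, (K−S)⁺=25.1640, hold=24.5545 ⇒ V=25.1640 exercise | (k=3,j=2): S=85.3415, (K−S)⁺=2.7285, hold=7.5736 ⇒ V=7.5736 continue | (k=3,j=3): S=115.7785, (K−S)⁺=0.0000, hold=0.0000 ⇒ V=0.0000 continue  boundary S*=62.9060
step 2: (k=2,j=0): S=54.0080, (K−S)⁺=34.0620, hold=33.4525 ⇒ V=34.0620 exercise | (k=2,j=1): S=73.2700, (K−S)⁺=14.8000, hold=16.5227 ⇒ V=16.5227 continue | (k=2,j=2): S=99.4017, (K−S)⁺=0.0000, hold=3.8757 ⇒ V=3.8757 continue  boundary S*=54.0080
step 1: (k=1,j=0): S=62.9060, (K−S)⁺=25.1640, hold=25.3838 ⇒ V=25.3838 continue | (k=1,j=1): S=85.3415, (K−S)⁺=2.7285, hold=10.3207 ⇒ V=10.3207 continue  boundary S*=-
step 0: (k=0,j=0): S=73.2700, (K−S)⁺=14.8000, hold=17.9575 ⇒ V=17.9575 continue  boundary S*=-

price = 17.9575
boundary = - - 54.0080 62.9060
tree:
17.9575
25.3838 10.3207
34.0620 16.5227 3.8757
41.7013 25.1640 7.5736 0.0000
48.2601 34.0620 14.8000 0.0000 0.0000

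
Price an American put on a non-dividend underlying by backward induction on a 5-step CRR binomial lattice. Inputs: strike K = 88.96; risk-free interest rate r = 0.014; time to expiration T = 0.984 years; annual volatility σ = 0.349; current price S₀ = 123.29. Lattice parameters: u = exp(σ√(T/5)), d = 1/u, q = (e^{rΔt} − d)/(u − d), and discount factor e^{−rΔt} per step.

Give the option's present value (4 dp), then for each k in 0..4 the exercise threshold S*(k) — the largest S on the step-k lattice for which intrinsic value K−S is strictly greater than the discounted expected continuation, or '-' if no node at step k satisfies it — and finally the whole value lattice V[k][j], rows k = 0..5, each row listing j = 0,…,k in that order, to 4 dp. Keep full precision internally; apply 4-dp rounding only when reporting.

price = 3.4365
boundary = - - - - 66.3699
tree:
3.4365
5.7114 0.8939
9.3089 1.6921 0.0000
14.7775 3.2030 0.0000 0.0000
22.5901 6.0629 0.0000 0.0000 0.0000
32.1098 11.4763 0.0000 0.0000 0.0000 0.0000

Δt=0.19680, u=1.16745, d=0.85657, q=0.47025, disc=e^(-rΔt)=0.99725
k=5 terminal: V=max(K-S,0) → 32.1098 11.4763 0.0000 0.0000 0.0000 0.0000
k=4: j=0 S=66.3699 intr=22.5901 cont=22.3453 V=22.5901[EX]; j=1 S=90.4585 intr=0.0000 cont=6.0629 V=6.0629[hold]; j=2 S=123.2900 intr=0.0000 cont=0.0000 V=0.0000[hold]; j=3 S=168.0375 intr=0.0000 cont=0.0000 V=0.0000[hold]; j=4 S=229.0258 intr=0.0000 cont=0.0000 V=0.0000[hold]  S*(4)=66.3699
k=3: j=0 S=77.4837 intr=11.4763 cont=14.7775 V=14.7775[hold]; j=1 S=105.6060 intr=0.0000 cont=3.2030 V=3.2030[hold]; j=2 S=143.9352 intr=0.0000 cont=0.0000 V=0.0000[hold]; j=3 S=196.1758 intr=0.0000 cont=0.0000 V=0.0000[hold]  S*(3)=-
k=2: j=0 S=90.4585 intr=0.0000 cont=9.3089 V=9.3089[hold]; j=1 S=123.2900 intr=0.0000 cont=1.6921 V=1.6921[hold]; j=2 S=168.0375 intr=0.0000 cont=0.0000 V=0.0000[hold]  S*(2)=-
k=1: j=0 S=105.6060 intr=0.0000 cont=5.7114 V=5.7114[hold]; j=1 S=143.9352 intr=0.0000 cont=0.8939 V=0.8939[hold]  S*(1)=-
k=0: j=0 S=123.2900 intr=0.0000 cont=3.4365 V=3.4365[hold]  S*(0)=-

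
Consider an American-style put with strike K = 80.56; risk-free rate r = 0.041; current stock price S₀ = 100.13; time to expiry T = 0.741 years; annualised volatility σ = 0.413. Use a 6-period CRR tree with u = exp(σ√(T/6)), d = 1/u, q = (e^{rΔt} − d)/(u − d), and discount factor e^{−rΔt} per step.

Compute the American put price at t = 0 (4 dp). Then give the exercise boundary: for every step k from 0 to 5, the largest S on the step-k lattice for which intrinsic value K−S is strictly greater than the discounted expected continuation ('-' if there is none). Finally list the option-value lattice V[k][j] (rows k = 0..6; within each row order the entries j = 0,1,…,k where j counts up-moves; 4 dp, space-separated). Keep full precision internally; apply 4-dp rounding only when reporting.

Δt=0.12350, u=1.15620, d=0.86490, q=0.48121, disc=e^(-rΔt)=0.99495
k=6 terminal: V=max(K-S,0) → 38.6453 24.5285 5.6572 0.0000 0.0000 0.0000 0.0000
k=5: j=0 S=48.4618 intr=32.0982 cont=31.6913 V=32.0982[EX]; j=1 S=64.7836 intr=15.7764 cont=15.3695 V=15.7764[EX]; j=2 S=86.6027 intr=0.0000 cont=2.9201 V=2.9201[hold]; j=3 S=115.7703 intr=0.0000 cont=0.0000 V=0.0000[hold]; j=4 S=154.7616 intr=0.0000 cont=0.0000 V=0.0000[hold]; j=5 S=206.8851 intr=0.0000 cont=0.0000 V=0.0000[hold]  S*(5)=64.7836
k=4: j=0 S=56.0315 intr=24.5285 cont=24.1216 V=24.5285[EX]; j=1 S=74.9028 intr=5.6572 cont=9.5414 V=9.5414[hold]; j=2 S=100.1300 intr=0.0000 cont=1.5073 V=1.5073[hold]; j=3 S=133.8536 intr=0.0000 cont=0.0000 V=0.0000[hold]; j=4 S=178.9353 intr=0.0000 cont=0.0000 V=0.0000[hold]  S*(4)=56.0315
k=3: j=0 S=64.7836 intr=15.7764 cont=17.2292 V=17.2292[hold]; j=1 S=86.6027 intr=0.0000 cont=5.6467 V=5.6467[hold]; j=2 S=115.7703 intr=0.0000 cont=0.7780 V=0.7780[hold]; j=3 S=154.7616 intr=0.0000 cont=0.0000 V=0.0000[hold]  S*(3)=-
k=2: j=0 S=74.9028 intr=5.6572 cont=11.5967 V=11.5967[hold]; j=1 S=100.1300 intr=0.0000 cont=3.2872 V=3.2872[hold]; j=2 S=133.8536 intr=0.0000 cont=0.4016 V=0.4016[hold]  S*(2)=-
k=1: j=0 S=86.6027 intr=0.0000 cont=7.5598 V=7.5598[hold]; j=1 S=115.7703 intr=0.0000 cont=1.8890 V=1.8890[hold]  S*(1)=-
k=0: j=0 S=100.1300 intr=0.0000 cont=4.8066 V=4.8066[hold]  S*(0)=-

price = 4.8066
boundary = - - - - 56.0315 64.7836
tree:
4.8066
7.5598 1.8890
11.5967 3.2872 0.4016
17.2292 5.6467 0.7780 0.0000
24.5285 9.5414 1.5073 0.0000 0.0000
32.0982 15.7764 2.9201 0.0000 0.0000 0.0000
38.6453 24.5285 5.6572 0.0000 0.0000 0.0000 0.0000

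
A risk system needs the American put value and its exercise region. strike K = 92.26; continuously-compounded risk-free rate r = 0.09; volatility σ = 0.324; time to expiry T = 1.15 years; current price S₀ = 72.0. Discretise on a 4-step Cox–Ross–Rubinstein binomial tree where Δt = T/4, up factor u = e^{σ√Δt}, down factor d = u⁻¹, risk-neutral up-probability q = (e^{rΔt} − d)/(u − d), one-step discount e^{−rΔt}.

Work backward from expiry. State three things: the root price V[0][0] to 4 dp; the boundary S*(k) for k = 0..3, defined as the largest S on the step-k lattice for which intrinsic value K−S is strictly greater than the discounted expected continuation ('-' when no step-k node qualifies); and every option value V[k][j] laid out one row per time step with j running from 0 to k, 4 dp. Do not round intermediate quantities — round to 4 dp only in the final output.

price = 20.4065
boundary = - 60.5180 72.0000 60.5180
tree:
20.4065
31.7420 11.4303
41.3930 20.2600 4.2183
49.5049 31.7420 9.2446 0.0000
56.3231 41.3930 20.2600 0.0000 0.0000

params: Δt=0.28750 u=1.18973 d=0.84053 q=0.53174 e^(-rΔt)=0.97446
t_4 payoffs: 56.3231 41.3930 20.2600 0.0000 0.0000
t_3: node(3,0) S=42.7551 payoff=49.5049 vs cont=47.1483 → 49.5049 [stop]  node(3,1) S=60.5180 payoff=31.7420 vs cont=29.3854 → 31.7420 [stop]  node(3,2) S=85.6605 payoff=6.5995 vs cont=9.2446 → 9.2446 [wait]  node(3,3) S=121.2486 payoff=0.0000 vs cont=0.0000 → 0.0000 [wait]  ⇒ S*(3)=60.5180
t_2: node(2,0) S=50.8670 payoff=41.3930 vs cont=39.0364 → 41.3930 [stop]  node(2,1) S=72.0000 payoff=20.2600 vs cont=19.2740 → 20.2600 [stop]  node(2,2) S=101.9128 payoff=0.0000 vs cont=4.2183 → 4.2183 [wait]  ⇒ S*(2)=72.0000
t_1: node(1,0) S=60.5180 payoff=31.7420 vs cont=29.3854 → 31.7420 [stop]  node(1,1) S=85.6605 payoff=6.5995 vs cont=11.4303 → 11.4303 [wait]  ⇒ S*(1)=60.5180
t_0: node(0,0) S=72.0000 payoff=20.2600 vs cont=20.4065 → 20.4065 [wait]  ⇒ S*(0)=-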